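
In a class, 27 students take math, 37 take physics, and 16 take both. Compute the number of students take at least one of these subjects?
48

Explanation: |A∪B| = |A|+|B|-|A∩B| = 27+37-16 = 48.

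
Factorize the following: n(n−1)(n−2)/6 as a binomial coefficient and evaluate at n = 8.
C(n,3); C(8,3) = 56

Explanation: n(n−1)(n−2)/6 = n!/(3!(n−3)!) = C(n,3). At n = 8: C(8,3) = 56.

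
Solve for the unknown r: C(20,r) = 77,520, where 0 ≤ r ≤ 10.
C(20,r) is increasing for 0 ≤ r ≤ 10. Stepping up (C(20,r+1) = C(20,r)·(20−r)/(r+1)): C(20,1) = 20, C(20,2) = 190, C(20,3) = 1,140, C(20,4) = 4,845, C(20,5) = 15,504, C(20,6) = 38,760, C(20,7) = 77,520 ✓. So r = 7.

Answer: 7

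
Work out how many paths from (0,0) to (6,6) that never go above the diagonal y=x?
132
Counted by the Catalan number C_6: C_6 = C(12,6)/(6+1) = 924/7 = 132.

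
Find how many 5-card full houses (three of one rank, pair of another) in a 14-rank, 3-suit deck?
Triple rank: 14. Triple suits: C(3,3)=1. Pair rank: 13. Pair suits: C(3,2)=3. Total: 546.

Answer: 546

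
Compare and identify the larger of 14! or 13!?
14!=87,178,291,200, 13!=6,227,020,800. 14! > 13!.

Answer: 14!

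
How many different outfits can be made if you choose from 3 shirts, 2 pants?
By the multiplication principle: 3 × 2 = 6.
Final answer: 6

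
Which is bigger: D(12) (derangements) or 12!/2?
12!/2

Explanation: D(12) = (12-1)·[D(11) + D(10)] = 11·[14,684,570 + 1,334,961] = 176,214,841; 12!/2 = 479,001,600/2 = 239,500,800.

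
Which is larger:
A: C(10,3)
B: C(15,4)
B

Explanation: A=C(10,3)=120, B=C(15,4)=1,365.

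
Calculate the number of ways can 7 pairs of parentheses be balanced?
Using the Catalan number formula: C_n = C(2n, n) / (n+1)
C_7 = C(14, 7) / (7+1)
     = 3432 / 8
     = 429
Final answer: 429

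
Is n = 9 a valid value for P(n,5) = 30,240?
No

Solution: P(9,5) = 9·8·7·6·5 = 15,120, which does not equal 30,240.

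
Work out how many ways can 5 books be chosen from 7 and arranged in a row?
2,520

P(7,5) = 7!/(7-5)! = 2,520.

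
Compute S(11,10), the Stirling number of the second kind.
55

Using the Stirling recurrence: S(n,k) = k·S(n-1,k) + S(n-1,k-1)
S(11,10) = 10·S(10,10) + S(10,9)
         = 10·1 + 45
         = 10 + 45
         = 55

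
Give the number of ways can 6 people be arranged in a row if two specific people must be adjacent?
240

Treat pair as unit: (6-1)! arrangements × 2 internal orders = 240.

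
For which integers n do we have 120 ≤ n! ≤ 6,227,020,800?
5, 6, 7, 8, 9, 10, 11, 12, 13

n! is strictly increasing; 5! = 120 and 13! = 6,227,020,800, so valid n = 5, 6, 7, 8, 9, 10, 11, 12, 13.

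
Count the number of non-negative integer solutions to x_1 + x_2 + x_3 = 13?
C(13+3-1, 3-1) = 105.

Answer: 105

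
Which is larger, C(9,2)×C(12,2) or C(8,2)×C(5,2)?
C(9,2)×C(12,2)=2,376, C(8,2)×C(5,2)=280.

Answer: C(9,2)×C(12,2)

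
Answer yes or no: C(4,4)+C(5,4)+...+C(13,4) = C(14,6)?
No

Working:
Hockey stick identity gives Σ = C(14,5) = 2,002; RHS C(14,6) = 3,003.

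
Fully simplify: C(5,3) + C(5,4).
15

Reasoning: By Pascal's identity: C(6,4) = 15.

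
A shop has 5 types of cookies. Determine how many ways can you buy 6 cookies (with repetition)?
210

Stars and bars: C(6+5-1, 6) = C(10, 6) = 210.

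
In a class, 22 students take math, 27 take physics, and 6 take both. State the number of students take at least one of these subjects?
|A∪B| = |A|+|B|-|A∩B| = 22+27-6 = 43.

Answer: 43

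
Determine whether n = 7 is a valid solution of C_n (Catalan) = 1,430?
No
C_7 = C(14,7)/(7+1) = 3,432/8 = 429, which does not equal 1,430.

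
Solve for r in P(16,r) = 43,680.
4

P(16,r) = 16·15·…·(16−r+1), a product of r factors. Multiplying down from 16: 16 = 16; 16·15 = 240; 16·15·14 = 3,360; 16·15·14·13 = 43,680 ✓ (4 factors). So r = 4.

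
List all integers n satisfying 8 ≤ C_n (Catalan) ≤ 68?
C_3=5; C_4=14; C_5=42; C_6=132. So valid n = 4, 5.
Final answer: 4, 5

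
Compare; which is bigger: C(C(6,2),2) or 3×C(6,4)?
C(C(6,2),2)=105, 3×C(6,4)=45.

Answer: C(C(6,2),2)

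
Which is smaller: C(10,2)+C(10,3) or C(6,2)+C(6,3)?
C(6,2)+C(6,3)

Solution: First=165, Second=35.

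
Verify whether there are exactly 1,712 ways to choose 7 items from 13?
False
C(13,7) = 1,716 ≠ 1712.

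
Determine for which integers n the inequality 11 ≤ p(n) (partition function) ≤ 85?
6, 7, 8, 9, 10, 11, 12

Reasoning: Tabulating p(n) via p(n) = p(n−1) + p(n−2) − p(n−5) − p(n−7) + …: p(5)=7; p(6)=11; p(7)=15; p(8)=22; p(9)=30; p(10)=42; p(11)=56; p(12)=77; p(13)=101. So valid n = 6, 7, 8, 9, 10, 11, 12.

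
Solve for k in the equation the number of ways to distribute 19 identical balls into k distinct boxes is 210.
3

Working:
Stars and bars: the count is C(19+k−1, k−1), increasing in k. k=2: C(20,1) = 20, k=3: C(21,2) = 210 ✓. So k = 3.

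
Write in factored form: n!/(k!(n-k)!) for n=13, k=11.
C(13,11) = 78

Solution: This is the binomial coefficient C(13,11) = 78.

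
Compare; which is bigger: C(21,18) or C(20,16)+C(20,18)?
C(20,16)+C(20,18)
C(21,18)=1,330; C(20,16)+C(20,18)=4,845+190=5,035.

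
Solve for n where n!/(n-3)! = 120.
n!/(n-3)! = n×(n-1)×(n-2), a product of 3 consecutive integers ≈ (n−1)^3. 120^(1/3) + 1 ≈ 5.9; check n = 6: 6×5×4 = 120 ✓. So n = 6.

Answer: 6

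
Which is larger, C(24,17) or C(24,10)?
C(24,10)

Solution: C(24,17)=346,104, C(24,10)=1,961,256.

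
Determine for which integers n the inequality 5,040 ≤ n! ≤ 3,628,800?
7, 8, 9, 10

Working:
n! is strictly increasing; 7! = 5,040 and 10! = 3,628,800, so valid n = 7, 8, 9, 10.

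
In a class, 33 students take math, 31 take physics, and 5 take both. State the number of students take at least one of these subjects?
59
|A∪B| = |A|+|B|-|A∩B| = 33+31-5 = 59.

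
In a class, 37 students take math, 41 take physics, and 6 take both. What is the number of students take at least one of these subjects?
72

Working:
|A∪B| = |A|+|B|-|A∩B| = 37+41-6 = 72.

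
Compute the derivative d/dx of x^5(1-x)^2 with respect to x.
5x^4(1-x)^2 - 2x^5(1-x)^1

Product rule: 5x^{4}(1-x)^{2} + x^5·(-2)(1-x)^{1}.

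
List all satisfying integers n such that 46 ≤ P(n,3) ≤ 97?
P(4,3)=24; P(5,3)=60; P(6,3)=120. So valid n = 5.
Final answer: 5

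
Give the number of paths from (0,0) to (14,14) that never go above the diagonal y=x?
2,674,440

Working:
Counted by the Catalan number C_14: C_14 = C(28,14)/(14+1) = 40,116,600/15 = 2,674,440.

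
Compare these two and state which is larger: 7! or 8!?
8!

Explanation: 7!=5,040, 8!=40,320. 8! > 7!.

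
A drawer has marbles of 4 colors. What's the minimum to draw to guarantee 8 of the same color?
29

Explanation: Worst case: 7 of each = 28. One more: 29.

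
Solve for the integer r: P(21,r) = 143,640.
4

Working:
P(21,r) = 21·20·…·(21−r+1), a product of r factors. Multiplying down from 21: 21 = 21; 21·20 = 420; 21·20·19 = 7,980; 21·20·19·18 = 143,640 ✓ (4 factors). So r = 4.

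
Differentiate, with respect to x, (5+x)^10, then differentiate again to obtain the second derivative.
90(5+x)^8

Working:
First derivative: 10(5+x)^{9}. Second derivative: 10·9·(5+x)^{8} = 90(5+x)^{8}.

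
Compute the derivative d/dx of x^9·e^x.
(9x^8 + x^9)e^x

Solution: Product rule: d/dx[x^9]·e^x + x^9·d/dx[e^x] = 9x^{8}e^x + x^9e^x.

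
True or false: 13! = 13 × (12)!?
True

By definition n! = n × (n-1)!, so 13! = 13 × 12!.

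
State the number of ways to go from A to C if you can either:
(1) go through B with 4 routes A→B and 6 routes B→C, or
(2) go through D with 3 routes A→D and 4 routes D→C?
36

Explanation: Route via B: 4×6=24. Route via D: 3×4=12. Total: 36.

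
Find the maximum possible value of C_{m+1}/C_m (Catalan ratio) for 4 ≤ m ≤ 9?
C_{m+1}/C_m = 2(2m+1)/(m+2), which increases with m. Maximum at m = 9: 2·19/11 = 38/11.

Answer: 38/11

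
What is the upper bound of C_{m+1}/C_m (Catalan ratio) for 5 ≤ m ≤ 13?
C_{m+1}/C_m = 2(2m+1)/(m+2), which increases with m. Maximum at m = 13: 2·27/15 = 18/5.
Final answer: 18/5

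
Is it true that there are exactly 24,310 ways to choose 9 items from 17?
True

Explanation: C(17,9) = 24,310.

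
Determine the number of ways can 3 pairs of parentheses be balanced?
5

Solution: Using the Catalan number formula: C_n = C(2n, n) / (n+1)
C_3 = C(6, 3) / (3+1)
     = 20 / 4
     = 5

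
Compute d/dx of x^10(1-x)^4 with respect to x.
10x^9(1-x)^4 - 4x^10(1-x)^3

Product rule: 10x^{9}(1-x)^{4} + x^10·(-4)(1-x)^{3}.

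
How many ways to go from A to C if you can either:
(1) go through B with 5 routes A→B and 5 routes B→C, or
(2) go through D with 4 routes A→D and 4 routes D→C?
41
Route via B: 5×5=25. Route via D: 4×4=16. Total: 41.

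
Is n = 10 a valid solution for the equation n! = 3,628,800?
10! = 10·9! = 10·362,880 = 3,628,800, which equals 3,628,800.

Answer: Yes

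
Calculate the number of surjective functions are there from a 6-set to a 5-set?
1,800

Explanation: Onto functions = 5! × S(6,5)
First compute S(6,5) via recurrence:
Using the Stirling recurrence: S(n,k) = k·S(n-1,k) + S(n-1,k-1)
S(6,5) = 5·S(5,5) + S(5,4)
         = 5·1 + 10
         = 5 + 10
         = 15
Then: 120 × 15 = 1,800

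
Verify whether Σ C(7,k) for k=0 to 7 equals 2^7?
True

Explanation: Binomial theorem: Σ C(7,k) = (1+1)^7 = 2^7 = 128; RHS 2^7 = 128.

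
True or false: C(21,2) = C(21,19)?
True

Working:
C(21,2) = C(21,21-2) by the symmetry property; both equal 210.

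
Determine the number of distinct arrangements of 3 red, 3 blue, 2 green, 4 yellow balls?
277,200

Solution: Multinomial: 12!/(3! × 3! × 2! × 4!) = 277,200.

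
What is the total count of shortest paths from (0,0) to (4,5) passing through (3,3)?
60

Solution: To (3,3): C(6,3)=20. From there: C(3,1)=3. Total: 60.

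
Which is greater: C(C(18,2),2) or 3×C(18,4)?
C(C(18,2),2)
C(C(18,2),2)=11,628, 3×C(18,4)=9,180.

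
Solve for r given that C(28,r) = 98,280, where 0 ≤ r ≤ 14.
C(28,r) is increasing for 0 ≤ r ≤ 14. Stepping up (C(28,r+1) = C(28,r)·(28−r)/(r+1)): C(28,1) = 28, C(28,2) = 378, C(28,3) = 3,276, C(28,4) = 20,475, C(28,5) = 98,280 ✓. So r = 5.
Final answer: 5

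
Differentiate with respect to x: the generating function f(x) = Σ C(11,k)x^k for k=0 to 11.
Σ k·C(11,k)x^(k-1) for k=1 to 11

Solution: Term-by-term differentiation gives Σ k·C(11,k)x^{k-1} for k=1 to 11.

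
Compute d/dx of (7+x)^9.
Using the power rule: d/dx (7+x)^9 = 9(7+x)^{8}.

Answer: 9(7+x)^8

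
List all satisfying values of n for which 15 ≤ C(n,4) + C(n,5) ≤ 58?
6, 7
C(5,4)+C(5,5)=6; C(6,4)+C(6,5)=21; C(7,4)+C(7,5)=56; C(8,4)+C(8,5)=126. So valid n = 6, 7.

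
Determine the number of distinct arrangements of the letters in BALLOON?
1,260

Reasoning: Word has 7 letters (B=1, A=1, L=2, O=2, N=1). Arrangements: 7!/Π(k!) = 1,260.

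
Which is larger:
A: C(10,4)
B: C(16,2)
A

Explanation: A=C(10,4)=210, B=C(16,2)=120.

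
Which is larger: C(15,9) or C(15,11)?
C(15,9)

C(15,9)=5,005, C(15,11)=1,365.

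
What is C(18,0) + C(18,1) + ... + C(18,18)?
262,144
Sum of binomial coefficients = 2^18 = 262,144.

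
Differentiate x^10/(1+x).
(10x^9(1+x) - x^10)/(1+x)²

Reasoning: Quotient rule: [10x^{9}(1+x) - x^10]/(1+x)².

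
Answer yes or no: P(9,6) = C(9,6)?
No

Working:
P(9,6) = 60,480 but C(9,6) = 84; they differ by a factor of 6! = 720, so the statement does not hold.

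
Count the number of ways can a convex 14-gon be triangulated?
Using the Catalan number formula: C_n = C(2n, n) / (n+1)
C_12 = C(24, 12) / (12+1)
     = 2704156 / 13
     = 208,012

Answer: 208,012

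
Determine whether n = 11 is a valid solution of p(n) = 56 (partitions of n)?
Yes

Working:
Pentagonal recurrence p(n) = p(n−1) + p(n−2) − p(n−5) − p(n−7) + …: p(11) = p(10) + p(9) − p(6) − p(4) = 42 + 30 − 11 − 5 = 56, which equals 56.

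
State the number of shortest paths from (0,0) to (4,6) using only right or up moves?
210

Working:
Choose 4 rights from 10 moves: C(10,4) = 210.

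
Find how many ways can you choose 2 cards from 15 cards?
105

Working:
C(15,2) = 15! / (2! × (15-2)!)
         = 15! / (2! × 13!)
         = 105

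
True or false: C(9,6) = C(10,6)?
False
LHS = C(9,6) = 84; RHS = C(10,6) = 210. 84 ≠ 210, so the statement does not hold.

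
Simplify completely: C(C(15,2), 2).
C(15,2) = 105, then C(105, 2) = 5,460.
Final answer: 5,460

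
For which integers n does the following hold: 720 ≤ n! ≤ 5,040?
6, 7

Reasoning: n! is strictly increasing; 6! = 720 and 7! = 5,040, so valid n = 6, 7.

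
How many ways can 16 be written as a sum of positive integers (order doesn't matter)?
231

Working:
Pentagonal recurrence p(n) = p(n−1) + p(n−2) − p(n−5) − p(n−7) + …: p(16) = p(15) + p(14) − p(11) − p(9) + p(4) + p(1) = 176 + 135 − 56 − 30 + 5 + 1 = 231.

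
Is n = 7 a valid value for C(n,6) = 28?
No

C(7,6) = 7·6·5·4·3·2/6! = 5,040/720 = 7, which does not equal 28.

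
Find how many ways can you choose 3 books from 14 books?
364
C(14,3) = 14! / (3! × (14-3)!)
         = 14! / (3! × 11!)
         = 364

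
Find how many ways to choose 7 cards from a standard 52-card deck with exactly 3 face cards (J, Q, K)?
20,105,800

Reasoning: 12 face cards and 40 non-face cards: C(12,3) × C(40,4) = 220 × 91,390 = 20,105,800.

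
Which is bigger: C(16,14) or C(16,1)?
C(16,14)

C(16,14)=120, C(16,1)=16.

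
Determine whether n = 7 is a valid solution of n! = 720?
No
7! = 7·6! = 7·720 = 5,040, which does not equal 720.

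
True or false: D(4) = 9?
True

Working:
Derangements of 4 elements: D(4) = (4-1)·[D(3) + D(2)] = 3·[2 + 1] = 9.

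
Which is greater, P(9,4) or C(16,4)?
P(9,4)

Explanation: P(9,4)=3,024, C(16,4)=1,820.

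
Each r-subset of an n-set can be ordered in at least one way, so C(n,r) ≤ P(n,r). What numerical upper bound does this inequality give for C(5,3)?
60

P(5,3) = 5·4·3 = 60, so C(5,3) ≤ 60. (The bound is loose by a factor of 3! = 6: C(5,3) = 60/6 = 10.)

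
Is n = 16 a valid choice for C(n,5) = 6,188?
C(16,5) = 16·15·14·13·12/5! = 524,160/120 = 4,368, which does not equal 6,188.

Answer: No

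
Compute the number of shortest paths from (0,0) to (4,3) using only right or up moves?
35

Solution: Choose 4 rights from 7 moves: C(7,4) = 35.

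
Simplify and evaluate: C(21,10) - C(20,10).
C(21,10) - C(20,10) = C(20,9) = 167,960.
Final answer: 167,960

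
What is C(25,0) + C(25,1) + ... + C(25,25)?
33,554,432

Working:
Sum of binomial coefficients = 2^25 = 33,554,432.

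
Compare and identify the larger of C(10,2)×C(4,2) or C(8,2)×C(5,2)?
C(8,2)×C(5,2)

Explanation: C(10,2)×C(4,2)=270, C(8,2)×C(5,2)=280.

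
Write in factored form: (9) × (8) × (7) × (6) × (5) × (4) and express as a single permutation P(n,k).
Product of 6 consecutive descending integers starting at 9: P(9,6) = 9!/3! = 60,480.
Final answer: P(9,6) = 9!/(3)!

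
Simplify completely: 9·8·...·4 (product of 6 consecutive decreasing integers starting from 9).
60,480

Reasoning: This is P(9,6) = 9!/(3)! = 60,480.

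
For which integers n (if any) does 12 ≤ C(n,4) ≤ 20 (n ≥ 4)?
6
C(5,4)=5; C(6,4)=15; C(7,4)=35. So valid n = 6.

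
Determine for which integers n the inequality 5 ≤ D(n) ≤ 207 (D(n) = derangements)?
4, 5
Using D(n) = (n−1)[D(n−1) + D(n−2)] with D(1)=0, D(2)=1: D(3)=2; D(4)=9; D(5)=44; D(6)=265. So valid n = 4, 5.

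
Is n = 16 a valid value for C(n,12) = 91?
No

Reasoning: C(16,12) = 16·15·14·13·12·11·10·9·8·7·6·5/12! = 871,782,912,000/479,001,600 = 1,820, which does not equal 91.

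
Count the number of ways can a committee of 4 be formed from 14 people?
1,001

Explanation: C(14,4) = 14! / (4! × (14-4)!)
         = 14! / (4! × 10!)
         = 1,001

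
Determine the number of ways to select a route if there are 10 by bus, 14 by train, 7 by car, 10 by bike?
41
By the addition principle: 10 + 14 + 7 + 10 = 41.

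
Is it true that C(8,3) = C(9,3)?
False

LHS = C(8,3) = 56; RHS = C(9,3) = 84. 56 ≠ 84, so the statement does not hold.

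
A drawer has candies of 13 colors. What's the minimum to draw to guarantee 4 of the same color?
40

Worst case: 3 of each = 39. One more: 40.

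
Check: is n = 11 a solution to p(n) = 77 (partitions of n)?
No

Explanation: Pentagonal recurrence p(n) = p(n−1) + p(n−2) − p(n−5) − p(n−7) + …: p(11) = p(10) + p(9) − p(6) − p(4) = 42 + 30 − 11 − 5 = 56, which does not equal 77.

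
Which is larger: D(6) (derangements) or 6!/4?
D(6)

Solution: D(6) = (6-1)·[D(5) + D(4)] = 5·[44 + 9] = 265; 6!/4 = 720/4 = 180.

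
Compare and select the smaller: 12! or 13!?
12!

Working:
12!=479,001,600, 13!=6,227,020,800. 13! > 12!.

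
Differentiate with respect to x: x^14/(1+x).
(14x^13(1+x) - x^14)/(1+x)²

Quotient rule: [14x^{13}(1+x) - x^14]/(1+x)².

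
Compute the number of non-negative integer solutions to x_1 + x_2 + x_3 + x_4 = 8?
C(8+4-1, 4-1) = 165.

Answer: 165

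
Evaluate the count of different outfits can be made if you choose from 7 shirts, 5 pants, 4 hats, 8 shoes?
1,120

Explanation: By the multiplication principle: 7 × 5 × 4 × 8 = 1,120.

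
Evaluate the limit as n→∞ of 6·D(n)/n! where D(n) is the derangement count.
6/e

Solution: D(n)/n! → 1/e, so 6·D(n)/n! → 6/e.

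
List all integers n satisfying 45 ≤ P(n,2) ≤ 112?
8, 9, 10, 11
P(7,2)=42; P(8,2)=56; P(9,2)=72; P(10,2)=90; P(11,2)=110; P(12,2)=132. So valid n = 8, 9, 10, 11.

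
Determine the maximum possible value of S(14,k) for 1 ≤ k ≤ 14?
Row S(14,k) for k = 1..14 (via S(n,k) = k·S(n−1,k) + S(n−1,k−1)): 1, 8,191, 788,970, 10,391,745, 40,075,035, 63,436,373, 49,329,280, 20,912,320, 5,135,130, 752,752, 66,066, 3,367, 91, 1. The row is unimodal; maximum at k = 6: 63,436,373.

Answer: 63,436,373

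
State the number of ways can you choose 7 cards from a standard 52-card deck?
133,784,560
C(52,7) = 133,784,560.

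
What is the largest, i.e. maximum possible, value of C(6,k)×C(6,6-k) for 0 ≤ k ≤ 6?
400

Explanation: C(6,k)·C(6,6-k) = C(6,k)², maximised at the centre k = 3: C(6,3)² = 400.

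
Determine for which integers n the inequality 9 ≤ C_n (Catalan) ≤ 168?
4, 5, 6

Solution: C_3=5; C_4=14; C_5=42; C_6=132; C_7=429. So valid n = 4, 5, 6.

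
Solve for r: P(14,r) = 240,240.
5

P(14,r) = 14·13·…·(14−r+1), a product of r factors. Multiplying down from 14: 14 = 14; 14·13 = 182; 14·13·12 = 2,184; 14·13·12·11 = 24,024; 14·13·12·11·10 = 240,240 ✓ (5 factors). So r = 5.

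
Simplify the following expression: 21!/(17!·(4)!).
5,985

Reasoning: This is C(21,17) = 5,985.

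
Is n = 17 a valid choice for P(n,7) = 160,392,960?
No

Working:
P(17,7) = 17·16·15·14·13·12·11 = 98,017,920, which does not equal 160,392,960.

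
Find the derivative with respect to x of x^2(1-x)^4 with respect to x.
2x^1(1-x)^4 - 4x^2(1-x)^3

Reasoning: Product rule: 2x^{1}(1-x)^{4} + x^2·(-4)(1-x)^{3}.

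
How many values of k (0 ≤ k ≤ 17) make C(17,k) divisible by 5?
Checking C(17,k) mod 5 for k = 0..17: divisible at k = 3, 4, 8, 9, 13, 14. That's 6 values.

Answer: 6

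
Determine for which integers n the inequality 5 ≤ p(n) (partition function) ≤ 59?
4, 5, 6, 7, 8, 9, 10, 11

Solution: Tabulating p(n) via p(n) = p(n−1) + p(n−2) − p(n−5) − p(n−7) + …: p(3)=3; p(4)=5; p(5)=7; p(6)=11; p(7)=15; p(8)=22; p(9)=30; p(10)=42; p(11)=56; p(12)=77. So valid n = 4, 5, 6, 7, 8, 9, 10, 11.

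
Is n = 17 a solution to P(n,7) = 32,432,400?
P(17,7) = 17·16·15·14·13·12·11 = 98,017,920, which does not equal 32,432,400.
Final answer: No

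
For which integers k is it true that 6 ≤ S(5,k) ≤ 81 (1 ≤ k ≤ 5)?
2, 3, 4

S(5,1)=1; S(5,2)=15; S(5,3)=25; S(5,4)=10; S(5,5)=1. So valid k = 2, 3, 4.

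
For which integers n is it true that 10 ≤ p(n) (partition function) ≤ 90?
6, 7, 8, 9, 10, 11, 12
Tabulating p(n) via p(n) = p(n−1) + p(n−2) − p(n−5) − p(n−7) + …: p(5)=7; p(6)=11; p(7)=15; p(8)=22; p(9)=30; p(10)=42; p(11)=56; p(12)=77; p(13)=101. So valid n = 6, 7, 8, 9, 10, 11, 12.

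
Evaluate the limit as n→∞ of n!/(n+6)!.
0

Reasoning: n!/(n+6)! = 1/[(n+1)(n+2)···(n+6)] → 0 as n → ∞.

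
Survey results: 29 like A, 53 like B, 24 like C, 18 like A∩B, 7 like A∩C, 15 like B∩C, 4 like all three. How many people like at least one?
70

|A∪B∪C| = 29+53+24-18-7-15+4 = 70.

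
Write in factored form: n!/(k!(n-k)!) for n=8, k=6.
C(8,6) = 28

Working:
This is the binomial coefficient C(8,6) = 28.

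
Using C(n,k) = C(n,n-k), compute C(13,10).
C(13,10) = C(13,3) = 286.

Answer: 286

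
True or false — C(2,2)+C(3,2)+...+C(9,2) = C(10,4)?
False

Solution: Hockey stick identity gives Σ = C(10,3) = 120; RHS C(10,4) = 210.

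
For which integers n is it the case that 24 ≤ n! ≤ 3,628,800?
4, 5, 6, 7, 8, 9, 10

Solution: n! is strictly increasing; 4! = 24 and 10! = 3,628,800, so valid n = 4, 5, 6, 7, 8, 9, 10.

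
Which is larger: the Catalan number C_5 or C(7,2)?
C_5 = C(10,5)/(5+1) = 252/6 = 42; C(7,2) = 21.

Answer: C_5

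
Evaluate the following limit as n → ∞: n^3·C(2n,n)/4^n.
∞

Explanation: C(2n,n) ~ 4^n/√(πn), so n^3·C(2n,n)/4^n ~ n^(3 − 1/2)/√π → ∞.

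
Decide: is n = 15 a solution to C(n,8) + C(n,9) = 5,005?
No

Explanation: C(15,8) + C(15,9) = 6,435 + 5,005 = 11,440, which does not equal 5,005.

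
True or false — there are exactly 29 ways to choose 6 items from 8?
False

C(8,6) = 28 ≠ 29.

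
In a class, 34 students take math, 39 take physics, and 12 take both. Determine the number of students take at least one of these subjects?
61

Solution: |A∪B| = |A|+|B|-|A∩B| = 34+39-12 = 61.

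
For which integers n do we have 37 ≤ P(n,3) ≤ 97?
5

Explanation: P(4,3)=24; P(5,3)=60; P(6,3)=120. So valid n = 5.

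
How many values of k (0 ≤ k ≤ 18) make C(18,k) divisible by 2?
Checking C(18,k) mod 2 for k = 0..18: divisible at k = 1, 3, 4, 5, 6, 7, 8, 9, 10, 11, 12, 13, 14, 15, 17. That's 15 values.
Final answer: 15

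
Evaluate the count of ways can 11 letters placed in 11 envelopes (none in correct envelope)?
14,684,570

Explanation: Using D(n) = (n-1)[D(n-1) + D(n-2)]:
D(11) = (11-1) × [D(10) + D(9)]
      = 10 × [1334961 + 133496]
      = 10 × 1468457
      = 14,684,570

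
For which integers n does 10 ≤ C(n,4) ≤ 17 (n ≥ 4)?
C(5,4)=5; C(6,4)=15; C(7,4)=35. So valid n = 6.
Final answer: 6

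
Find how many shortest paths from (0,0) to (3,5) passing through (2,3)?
30

Working:
To (2,3): C(5,2)=10. From there: C(3,1)=3. Total: 30.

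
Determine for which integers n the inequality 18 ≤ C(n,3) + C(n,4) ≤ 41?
6

Solution: C(5,3)+C(5,4)=15; C(6,3)+C(6,4)=35; C(7,3)+C(7,4)=70. So valid n = 6.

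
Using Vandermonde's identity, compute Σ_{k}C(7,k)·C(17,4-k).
10,626

Explanation: = C(7+17,4) = C(24,4) = 10,626.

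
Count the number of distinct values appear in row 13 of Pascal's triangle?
7

Working:
Row 13 has entries C(13,0)..C(13,13); by symmetry C(13,k)=C(13,13-k), giving 7 distinct values.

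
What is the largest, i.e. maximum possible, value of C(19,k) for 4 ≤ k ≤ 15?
92,378

Solution: C(19,k) is maximised at the centre of the row: C(19,9) = 92,378.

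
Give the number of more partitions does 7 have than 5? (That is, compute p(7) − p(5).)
Pentagonal recurrence p(n) = p(n−1) + p(n−2) − p(n−5) − p(n−7) + …: p(7) = p(6) + p(5) − p(2) − p(0) = 11 + 7 − 2 − 1 = 15.
p(5) = p(4) + p(3) − p(0) = 5 + 3 − 1 = 7.
Difference = 15 − 7 = 8.

Answer: 8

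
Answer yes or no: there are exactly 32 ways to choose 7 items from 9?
No

Working:
C(9,7) = 36 ≠ 32.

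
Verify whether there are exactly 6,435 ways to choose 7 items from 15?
True

Solution: C(15,7) = 6,435.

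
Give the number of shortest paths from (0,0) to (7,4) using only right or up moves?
330

Explanation: Choose 7 rights from 11 moves: C(11,7) = 330.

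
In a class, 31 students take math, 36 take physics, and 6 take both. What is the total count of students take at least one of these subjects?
61

Explanation: |A∪B| = |A|+|B|-|A∩B| = 31+36-6 = 61.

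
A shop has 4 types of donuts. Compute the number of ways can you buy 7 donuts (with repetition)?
Stars and bars: C(7+4-1, 7) = C(10, 7) = 120.
Final answer: 120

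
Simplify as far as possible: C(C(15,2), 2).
5,460

C(15,2) = 105, then C(105, 2) = 5,460.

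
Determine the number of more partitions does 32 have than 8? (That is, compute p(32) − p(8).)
8,327
Pentagonal recurrence p(n) = p(n−1) + p(n−2) − p(n−5) − p(n−7) + …: p(32) = p(31) + p(30) − p(27) − p(25) + p(20) + p(17) − p(10) − p(6) = 6,842 + 5,604 − 3,010 − 1,958 + 627 + 297 − 42 − 11 = 8,349.
p(8) = p(7) + p(6) − p(3) − p(1) = 15 + 11 − 3 − 1 = 22.
Difference = 8,349 − 22 = 8,327.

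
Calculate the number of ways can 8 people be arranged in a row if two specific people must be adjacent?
10,080

Treat pair as unit: (8-1)! arrangements × 2 internal orders = 10,080.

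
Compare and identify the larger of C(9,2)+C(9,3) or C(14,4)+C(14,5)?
C(14,4)+C(14,5)

First=120, Second=3,003.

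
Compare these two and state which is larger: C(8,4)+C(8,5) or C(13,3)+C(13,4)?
First=126, Second=1,001.

Answer: C(13,3)+C(13,4)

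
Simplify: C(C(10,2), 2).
C(10,2) = 45, then C(45, 2) = 990.
Final answer: 990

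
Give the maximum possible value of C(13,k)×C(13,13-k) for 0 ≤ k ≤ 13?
2,944,656

C(13,k)·C(13,13-k) = C(13,k)², maximised at the centre k = 6: C(13,6)² = 2,944,656.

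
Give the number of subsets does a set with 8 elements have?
256
Each element can be included or excluded: 2^8 = 256.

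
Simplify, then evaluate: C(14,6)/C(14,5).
3/2

Explanation: C(n,k+1)/C(n,k) = (n−k)/(k+1). Here (14−5)/(5+1) = 9/6 = 3/2.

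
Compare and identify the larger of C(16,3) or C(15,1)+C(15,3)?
C(16,3)

Solution: C(16,3)=560; C(15,1)+C(15,3)=15+455=470.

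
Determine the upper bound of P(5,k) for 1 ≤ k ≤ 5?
120

Explanation: P(5,k) increases in k, so maximum at k = 5: 5! = 120.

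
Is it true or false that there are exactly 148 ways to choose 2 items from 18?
C(18,2) = 153 ≠ 148.
Final answer: False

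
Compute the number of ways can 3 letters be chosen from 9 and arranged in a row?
504

P(9,3) = 9!/(9-3)! = 504.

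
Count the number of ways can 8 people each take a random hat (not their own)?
14,833

Reasoning: Using D(n) = (n-1)[D(n-1) + D(n-2)]:
D(8) = (8-1) × [D(7) + D(6)]
      = 7 × [1854 + 265]
      = 7 × 2119
      = 14,833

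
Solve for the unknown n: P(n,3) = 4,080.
17

P(n,3) = n(n−1)(n−2) is increasing in n; n(n−1)(n−2) ≈ (n−1)^3 = 4,080 gives n ≈ 17.0. Check: P(15,3) = 2,730, P(16,3) = 3,360, P(17,3) = 4,080 ✓. So n = 17.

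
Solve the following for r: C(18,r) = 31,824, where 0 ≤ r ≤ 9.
7

Solution: C(18,r) is increasing for 0 ≤ r ≤ 9. Stepping up (C(18,r+1) = C(18,r)·(18−r)/(r+1)): C(18,1) = 18, C(18,2) = 153, C(18,3) = 816, C(18,4) = 3,060, C(18,5) = 8,568, C(18,6) = 18,564, C(18,7) = 31,824 ✓. So r = 7.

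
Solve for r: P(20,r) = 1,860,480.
5
P(20,r) = 20·19·…·(20−r+1), a product of r factors. Multiplying down from 20: 20 = 20; 20·19 = 380; 20·19·18 = 6,840; 20·19·18·17 = 116,280; 20·19·18·17·16 = 1,860,480 ✓ (5 factors). So r = 5.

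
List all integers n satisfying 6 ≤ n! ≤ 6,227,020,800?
3, 4, 5, 6, 7, 8, 9, 10, 11, 12, 13

Solution: n! is strictly increasing; 3! = 6 and 13! = 6,227,020,800, so valid n = 3, 4, 5, 6, 7, 8, 9, 10, 11, 12, 13.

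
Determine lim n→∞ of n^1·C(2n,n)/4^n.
∞

Solution: C(2n,n) ~ 4^n/√(πn), so n^1·C(2n,n)/4^n ~ n^(1 − 1/2)/√π → ∞.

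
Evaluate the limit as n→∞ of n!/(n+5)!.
0

Working:
n!/(n+5)! = 1/[(n+1)(n+2)···(n+5)] → 0 as n → ∞.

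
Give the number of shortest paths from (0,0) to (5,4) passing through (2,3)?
40

To (2,3): C(5,2)=10. From there: C(4,3)=4. Total: 40.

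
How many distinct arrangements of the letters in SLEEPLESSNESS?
Word has 13 letters (S=5, L=2, E=4, P=1, N=1). Arrangements: 13!/Π(k!) = 1,081,080.

Answer: 1,081,080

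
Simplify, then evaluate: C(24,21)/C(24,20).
4/21

Reasoning: C(n,k+1)/C(n,k) = (n−k)/(k+1). Here (24−20)/(20+1) = 4/21 = 4/21.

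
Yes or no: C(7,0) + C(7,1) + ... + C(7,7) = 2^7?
Yes

Solution: Binomial theorem with x = y = 1: Σ C(7,i) = (1+1)^7 = 2^7 = 128. The statement holds.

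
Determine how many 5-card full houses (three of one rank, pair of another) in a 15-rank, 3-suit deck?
630

Reasoning: Triple rank: 15. Triple suits: C(3,3)=1. Pair rank: 14. Pair suits: C(3,2)=3. Total: 630.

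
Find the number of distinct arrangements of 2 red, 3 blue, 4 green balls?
Multinomial: 9!/(2! × 3! × 4!) = 1,260.
Final answer: 1,260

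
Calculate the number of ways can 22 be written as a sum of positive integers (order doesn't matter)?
Pentagonal recurrence p(n) = p(n−1) + p(n−2) − p(n−5) − p(n−7) + …: p(22) = p(21) + p(20) − p(17) − p(15) + p(10) + p(7) − p(0) = 792 + 627 − 297 − 176 + 42 + 15 − 1 = 1,002.
Final answer: 1,002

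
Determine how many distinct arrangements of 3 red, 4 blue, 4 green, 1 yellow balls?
138,600

Solution: Multinomial: 12!/(3! × 4! × 4! × 1!) = 138,600.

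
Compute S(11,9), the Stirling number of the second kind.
1,155

Reasoning: Using the Stirling recurrence: S(n,k) = k·S(n-1,k) + S(n-1,k-1)
S(11,9) = 9·S(10,9) + S(10,8)
         = 9·45 + 750
         = 405 + 750
         = 1,155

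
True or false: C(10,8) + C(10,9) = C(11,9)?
True

Working:
Pascal's identity C(n,k) + C(n,k+1) = C(n+1,k+1): 45 + 10 = 55 = C(11,9).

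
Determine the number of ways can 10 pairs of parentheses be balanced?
16,796

Working:
Using the Catalan number formula: C_n = C(2n, n) / (n+1)
C_10 = C(20, 10) / (10+1)
     = 184756 / 11
     = 16,796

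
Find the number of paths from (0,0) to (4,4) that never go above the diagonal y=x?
14
Counted by the Catalan number C_4: C_4 = C(8,4)/(4+1) = 70/5 = 14.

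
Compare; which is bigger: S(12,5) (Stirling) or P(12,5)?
S(12,5)

Solution: S(12,5) = 5·S(11,5) + S(11,4) = 5·246,730 + 145,750 = 1,379,400; P(12,5) = 95,040.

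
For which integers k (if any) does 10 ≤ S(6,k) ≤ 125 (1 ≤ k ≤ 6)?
S(6,1)=1; S(6,2)=31; S(6,3)=90; S(6,4)=65; S(6,5)=15; S(6,6)=1. So valid k = 2, 3, 4, 5.
Final answer: 2, 3, 4, 5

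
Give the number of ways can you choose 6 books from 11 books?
462

Solution: C(11,6) = 11! / (6! × (11-6)!)
         = 11! / (6! × 5!)
         = 462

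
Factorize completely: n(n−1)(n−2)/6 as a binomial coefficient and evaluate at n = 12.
n(n−1)(n−2)/6 = n!/(3!(n−3)!) = C(n,3). At n = 12: C(12,3) = 220.

Answer: C(n,3); C(12,3) = 220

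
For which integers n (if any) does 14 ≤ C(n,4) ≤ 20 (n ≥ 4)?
6

C(5,4)=5; C(6,4)=15; C(7,4)=35. So valid n = 6.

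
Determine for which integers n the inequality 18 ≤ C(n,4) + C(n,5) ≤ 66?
6, 7

Reasoning: C(5,4)+C(5,5)=6; C(6,4)+C(6,5)=21; C(7,4)+C(7,5)=56; C(8,4)+C(8,5)=126. So valid n = 6, 7.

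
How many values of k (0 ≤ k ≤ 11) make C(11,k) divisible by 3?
Checking C(11,k) mod 3 for k = 0..11: divisible at k = 3, 4, 5, 6, 7, 8. That's 6 values.

Answer: 6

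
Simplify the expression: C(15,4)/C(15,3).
3

Reasoning: C(n,k+1)/C(n,k) = (n−k)/(k+1). Here (15−3)/(3+1) = 12/4 = 3.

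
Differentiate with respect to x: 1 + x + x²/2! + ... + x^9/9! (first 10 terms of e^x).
Differentiating term by term gives the first 9 terms of e^x.
Final answer: 1 + x + x²/2! + ... + x^8/8!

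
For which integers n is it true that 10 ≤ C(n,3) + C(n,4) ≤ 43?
5, 6

C(4,3)+C(4,4)=5; C(5,3)+C(5,4)=15; C(6,3)+C(6,4)=35; C(7,3)+C(7,4)=70. So valid n = 5, 6.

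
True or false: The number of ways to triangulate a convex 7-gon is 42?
Triangulations of a convex 7-gon are counted by the Catalan number C_5: C_5 = C(10,5)/(5+1) = 252/6 = 42.

Answer: True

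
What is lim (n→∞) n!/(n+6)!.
0
n!/(n+6)! = 1/[(n+1)(n+2)···(n+6)] → 0 as n → ∞.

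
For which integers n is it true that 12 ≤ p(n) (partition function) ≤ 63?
7, 8, 9, 10, 11

Explanation: Tabulating p(n) via p(n) = p(n−1) + p(n−2) − p(n−5) − p(n−7) + …: p(6)=11; p(7)=15; p(8)=22; p(9)=30; p(10)=42; p(11)=56; p(12)=77. So valid n = 7, 8, 9, 10, 11.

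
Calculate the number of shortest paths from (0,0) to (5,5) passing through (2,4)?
60

Reasoning: To (2,4): C(6,2)=15. From there: C(4,3)=4. Total: 60.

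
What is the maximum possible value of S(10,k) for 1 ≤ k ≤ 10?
42,525

Explanation: Row S(10,k) for k = 1..10 (via S(n,k) = k·S(n−1,k) + S(n−1,k−1)): 1, 511, 9,330, 34,105, 42,525, 22,827, 5,880, 750, 45, 1. The row is unimodal; maximum at k = 5: 42,525.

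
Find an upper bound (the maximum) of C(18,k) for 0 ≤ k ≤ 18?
Maximum at k = 9: C(18,9) = 48,620.
Final answer: 48,620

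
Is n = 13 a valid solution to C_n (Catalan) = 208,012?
No

Reasoning: C_13 = C(26,13)/(13+1) = 10,400,600/14 = 742,900, which does not equal 208,012.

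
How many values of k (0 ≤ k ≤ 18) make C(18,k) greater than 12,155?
Row 18 is unimodal and symmetric about k=18/2. C(18,5)=8,568 ≤ 12,155; C(18,6)=18,564 > 12,155; by symmetry C(18,k) > 12,155 for k = 6..12. That's 12 - 6 + 1 = 7 values.

Answer: 7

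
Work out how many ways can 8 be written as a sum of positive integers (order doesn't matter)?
22

Solution: Pentagonal recurrence p(n) = p(n−1) + p(n−2) − p(n−5) − p(n−7) + …: p(8) = p(7) + p(6) − p(3) − p(1) = 15 + 11 − 3 − 1 = 22.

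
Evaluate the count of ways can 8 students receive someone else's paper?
Using D(n) = (n-1)[D(n-1) + D(n-2)]:
D(8) = (8-1) × [D(7) + D(6)]
      = 7 × [1854 + 265]
      = 7 × 2119
      = 14,833

Answer: 14,833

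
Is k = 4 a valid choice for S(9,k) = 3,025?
No
S(9,4) = 4·S(8,4) + S(8,3) = 4·1,701 + 966 = 7,770, which does not equal 3,025.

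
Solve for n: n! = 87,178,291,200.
14

n! is strictly increasing. 12! = 479,001,600, 13! = 6,227,020,800, 14! = 87,178,291,200 ✓. So n = 14.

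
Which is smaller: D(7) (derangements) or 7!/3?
7!/3

Solution: D(7) = (7-1)·[D(6) + D(5)] = 6·[265 + 44] = 1,854; 7!/3 = 5,040/3 = 1,680.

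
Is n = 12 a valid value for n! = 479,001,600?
Yes

Working:
12! = 12·11! = 12·39,916,800 = 479,001,600, which equals 479,001,600.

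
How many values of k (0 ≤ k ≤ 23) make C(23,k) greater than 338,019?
8

Solution: Row 23 is unimodal and symmetric about k=23/2. C(23,7)=245,157 ≤ 338,019; C(23,8)=490,314 > 338,019; by symmetry C(23,k) > 338,019 for k = 8..15. That's 15 - 8 + 1 = 8 values.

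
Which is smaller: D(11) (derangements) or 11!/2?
D(11) = (11-1)·[D(10) + D(9)] = 10·[1,334,961 + 133,496] = 14,684,570; 11!/2 = 39,916,800/2 = 19,958,400.

Answer: D(11)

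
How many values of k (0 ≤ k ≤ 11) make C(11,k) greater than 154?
Row 11 is unimodal and symmetric about k=11/2. C(11,2)=55 ≤ 154; C(11,3)=165 > 154; by symmetry C(11,k) > 154 for k = 3..8. That's 8 - 3 + 1 = 6 values.

Answer: 6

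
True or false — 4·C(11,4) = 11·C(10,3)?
True

Working:
Absorption identity k·C(n,k) = n·C(n-1,k-1). LHS = 4·330 = 1,320; RHS = 11·120 = 1,320.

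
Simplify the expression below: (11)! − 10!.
(11)! − 10! = (11)·10! − 10! = (11−1)·10! = 10·10! = 36,288,000.
Final answer: 36,288,000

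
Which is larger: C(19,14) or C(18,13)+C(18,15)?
C(19,14)
C(19,14)=11,628; C(18,13)+C(18,15)=8,568+816=9,384.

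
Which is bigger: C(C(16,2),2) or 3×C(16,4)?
C(C(16,2),2)

Reasoning: C(C(16,2),2)=7,140, 3×C(16,4)=5,460.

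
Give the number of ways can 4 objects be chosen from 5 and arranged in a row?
120

Working:
P(5,4) = 5!/(5-4)! = 120.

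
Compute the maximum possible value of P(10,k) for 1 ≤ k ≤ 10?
3,628,800
P(10,k) increases in k, so maximum at k = 10: 10! = 3,628,800.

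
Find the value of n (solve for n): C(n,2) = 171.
19

Solution: C(n,2) = n(n−1)/2! is increasing in n, and n(n−1) = 2!·171 = 342 ≈ (n−0.5)^2 gives n ≈ 19.0. Check: C(17,2) = 136, C(18,2) = 153, C(19,2) = 171 ✓. So n = 19.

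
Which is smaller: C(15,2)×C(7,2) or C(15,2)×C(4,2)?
C(15,2)×C(7,2)=2,205, C(15,2)×C(4,2)=630.
Final answer: C(15,2)×C(4,2)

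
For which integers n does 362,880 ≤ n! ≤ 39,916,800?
9, 10, 11

Reasoning: n! is strictly increasing; 9! = 362,880 and 11! = 39,916,800, so valid n = 9, 10, 11.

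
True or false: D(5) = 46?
False

Working:
Derangements of 5 elements: D(5) = (5-1)·[D(4) + D(3)] = 4·[9 + 2] = 44.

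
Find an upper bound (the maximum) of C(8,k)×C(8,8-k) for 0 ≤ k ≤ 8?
4,900

Working:
C(8,k)·C(8,8-k) = C(8,k)², maximised at the centre k = 4: C(8,4)² = 4,900.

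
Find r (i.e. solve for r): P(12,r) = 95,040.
P(12,r) = 12·11·…·(12−r+1), a product of r factors. Multiplying down from 12: 12 = 12; 12·11 = 132; 12·11·10 = 1,320; 12·11·10·9 = 11,880; 12·11·10·9·8 = 95,040 ✓ (5 factors). So r = 5.
Final answer: 5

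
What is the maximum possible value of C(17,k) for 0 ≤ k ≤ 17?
Maximum at k = 8 or k = 9: C(17,8) = 24,310.
Final answer: 24,310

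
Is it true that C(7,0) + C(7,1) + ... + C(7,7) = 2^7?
Binomial theorem with x = y = 1: Σ C(7,i) = (1+1)^7 = 2^7 = 128. The statement holds.

Answer: True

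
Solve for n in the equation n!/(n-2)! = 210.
n!/(n-2)! = n×(n-1), a product of 2 consecutive integers ≈ (n−0.5)^2. 210^(1/2) + 0.5 ≈ 15.0; check n = 15: 15×14 = 210 ✓. So n = 15.
Final answer: 15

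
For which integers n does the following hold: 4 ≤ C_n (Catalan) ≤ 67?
3, 4, 5

Working:
C_2=2; C_3=5; C_4=14; C_5=42; C_6=132. So valid n = 3, 4, 5.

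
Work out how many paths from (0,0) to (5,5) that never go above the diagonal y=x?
42

Reasoning: Counted by the Catalan number C_5: C_5 = C(10,5)/(5+1) = 252/6 = 42.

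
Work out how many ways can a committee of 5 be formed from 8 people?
C(8,5) = 8! / (5! × (8-5)!)
         = 8! / (5! × 3!)
         = 56
Final answer: 56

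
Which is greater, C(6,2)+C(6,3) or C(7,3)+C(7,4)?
First=35, Second=70.
Final answer: C(7,3)+C(7,4)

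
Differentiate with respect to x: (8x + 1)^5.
Chain rule: 5(8x+1)^{4} × 8 = 40(8x+1)^{4}.

Answer: 40(8x + 1)^4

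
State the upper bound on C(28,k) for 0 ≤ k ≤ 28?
Maximum at k = 14: C(28,14) = 40,116,600.
Final answer: 40,116,600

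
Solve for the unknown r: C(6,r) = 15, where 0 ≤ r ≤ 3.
C(6,r) is increasing for 0 ≤ r ≤ 3. Stepping up (C(6,r+1) = C(6,r)·(6−r)/(r+1)): C(6,1) = 6, C(6,2) = 15 ✓. So r = 2.
Final answer: 2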